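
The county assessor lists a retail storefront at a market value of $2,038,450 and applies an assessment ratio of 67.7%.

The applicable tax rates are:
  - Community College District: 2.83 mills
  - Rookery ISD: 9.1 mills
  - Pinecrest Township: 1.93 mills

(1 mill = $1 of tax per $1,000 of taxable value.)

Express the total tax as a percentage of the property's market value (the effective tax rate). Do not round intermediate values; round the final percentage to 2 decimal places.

0.94%

Assessed value = $2,038,450 × 0.677 = $1,380,030.65
Community College District: $1,380,030.65 × 0.00283 = $3,905.4867395
Rookery ISD: $1,380,030.65 × 0.0091 = $12,558.278915
Pinecrest Township: $1,380,030.65 × 0.00193 = $2,663.4591545
Total tax = $19,127.224809
Effective rate = $19,127.224809 ÷ $2,038,450 = 0.94% of market value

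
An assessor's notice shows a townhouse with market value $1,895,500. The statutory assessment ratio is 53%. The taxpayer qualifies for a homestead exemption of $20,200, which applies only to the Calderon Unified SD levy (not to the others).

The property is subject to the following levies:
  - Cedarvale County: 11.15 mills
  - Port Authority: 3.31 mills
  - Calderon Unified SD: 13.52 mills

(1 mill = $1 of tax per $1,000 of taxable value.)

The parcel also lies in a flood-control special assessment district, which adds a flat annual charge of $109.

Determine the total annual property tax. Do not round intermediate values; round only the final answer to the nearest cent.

Assessed value = $1,895,500 × 0.53 = $1,004,615
Cedarvale County: $1,004,615 × 0.01115 = $11,201.45725
Port Authority: $1,004,615 × 0.00331 = $3,325.27565
Calderon Unified SD: ($1,004,615 − $20,200) × 0.01352 = $984,415 × 0.01352 = $13,309.2908
Levies subtotal = $27,836.0237
Total = $27,836.0237 + $109 = $27,945.0237

$27,945.02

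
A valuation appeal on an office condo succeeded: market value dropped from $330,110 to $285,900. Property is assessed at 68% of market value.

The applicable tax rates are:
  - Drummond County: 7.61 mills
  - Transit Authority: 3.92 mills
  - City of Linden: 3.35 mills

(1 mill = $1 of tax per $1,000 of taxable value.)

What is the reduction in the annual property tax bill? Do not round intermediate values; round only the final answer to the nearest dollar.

Old assessed value = $330,110 × 0.68 = $224,474.8
New assessed value = $285,900 × 0.68 = $194,412
Combined rate = 0.00761 + 0.00392 + 0.00335 = 0.01488
Old tax = $224,474.8 × 0.01488 = $3,340.185024
New tax = $194,412 × 0.01488 = $2,892.85056
Reduction = $3,340.185024 − $2,892.85056 = $447.334464

$447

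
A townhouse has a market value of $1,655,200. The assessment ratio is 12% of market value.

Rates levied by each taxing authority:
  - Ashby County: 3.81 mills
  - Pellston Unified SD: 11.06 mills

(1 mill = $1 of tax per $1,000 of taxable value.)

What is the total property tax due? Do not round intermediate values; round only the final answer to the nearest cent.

Assessed value = $1,655,200 × 0.12 = $198,624
Ashby County: $198,624 × 0.00381 = $756.75744
Pellston Unified SD: $198,624 × 0.01106 = $2,196.78144
Total = $756.75744 + $2,196.78144 = $2,953.53888

$2,953.54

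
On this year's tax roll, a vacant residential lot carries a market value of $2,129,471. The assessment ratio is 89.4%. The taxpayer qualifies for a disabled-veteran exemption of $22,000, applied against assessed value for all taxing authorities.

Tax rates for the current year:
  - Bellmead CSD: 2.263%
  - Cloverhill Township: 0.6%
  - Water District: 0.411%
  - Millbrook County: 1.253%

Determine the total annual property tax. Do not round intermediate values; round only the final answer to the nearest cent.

Assessed value = $2,129,471 × 0.894 = $1,903,747.074
Taxable value = $1,903,747.074 − $22,000 = $1,881,747.074
Bellmead CSD: $1,881,747.074 × 0.02263 = $42,583.93628462
Cloverhill Township: $1,881,747.074 × 0.006 = $11,290.482444
Water District: $1,881,747.074 × 0.00411 = $7,733.98047414
Millbrook County: $1,881,747.074 × 0.01253 = $23,578.29083722
Total = $42,583.93628462 + $11,290.482444 + $7,733.98047414 + $23,578.29083722 = $85,186.69003998

$85,186.69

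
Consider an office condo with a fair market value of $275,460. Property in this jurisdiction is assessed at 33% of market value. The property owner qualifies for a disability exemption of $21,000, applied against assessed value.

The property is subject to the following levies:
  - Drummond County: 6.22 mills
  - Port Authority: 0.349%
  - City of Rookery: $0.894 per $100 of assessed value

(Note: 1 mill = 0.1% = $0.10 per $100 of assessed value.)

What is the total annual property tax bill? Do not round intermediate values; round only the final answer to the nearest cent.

Assessed value = $275,460 × 0.33 = $90,901.8
Taxable value = $90,901.8 − $21,000 = $69,901.8
Drummond County: $69,901.8 × 0.00622 = $434.789196
Port Authority: $69,901.8 × 0.00349 = $243.957282
City of Rookery: $69,901.8 × 0.00894 = $624.922092
Total = $1,303.66857

$1,303.67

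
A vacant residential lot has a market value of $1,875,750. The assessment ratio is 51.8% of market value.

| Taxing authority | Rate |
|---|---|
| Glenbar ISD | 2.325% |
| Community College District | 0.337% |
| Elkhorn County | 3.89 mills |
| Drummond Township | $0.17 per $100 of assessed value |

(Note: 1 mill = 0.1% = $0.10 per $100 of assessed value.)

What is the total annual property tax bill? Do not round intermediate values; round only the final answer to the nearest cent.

$31,296.48

Assessed value = $1,875,750 × 0.518 = $971,638.5
Glenbar ISD: $971,638.5 × 0.02325 = $22,590.595125
Community College District: $971,638.5 × 0.00337 = $3,274.421745
Elkhorn County: $971,638.5 × 0.00389 = $3,779.673765
Drummond Township: $971,638.5 × 0.0017 = $1,651.78545
Total = $31,296.476085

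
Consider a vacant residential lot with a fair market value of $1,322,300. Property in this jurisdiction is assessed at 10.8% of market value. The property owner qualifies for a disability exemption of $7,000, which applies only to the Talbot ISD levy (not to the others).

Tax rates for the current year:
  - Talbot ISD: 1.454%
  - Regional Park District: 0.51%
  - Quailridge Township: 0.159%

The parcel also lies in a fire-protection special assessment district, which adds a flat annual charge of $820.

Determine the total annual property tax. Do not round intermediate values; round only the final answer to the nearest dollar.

$3,750

Assessed value = $1,322,300 × 0.108 = $142,808.4
Talbot ISD: ($142,808.4 − $7,000) × 0.01454 = $135,808.4 × 0.01454 = $1,974.654136
Regional Park District: $142,808.4 × 0.0051 = $728.32284
Quailridge Township: $142,808.4 × 0.00159 = $227.065356
Levies subtotal = $2,930.042332
Total = $2,930.042332 + $820 = $3,750.042332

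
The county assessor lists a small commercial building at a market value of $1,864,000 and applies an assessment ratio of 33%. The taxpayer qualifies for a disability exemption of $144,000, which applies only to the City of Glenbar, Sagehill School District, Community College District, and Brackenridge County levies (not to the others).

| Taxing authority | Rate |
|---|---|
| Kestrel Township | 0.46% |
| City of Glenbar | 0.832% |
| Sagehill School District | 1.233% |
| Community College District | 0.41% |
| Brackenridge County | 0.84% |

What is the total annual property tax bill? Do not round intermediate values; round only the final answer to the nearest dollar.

$18,447

Assessed value = $1,864,000 × 0.33 = $615,120
Kestrel Township: $615,120 × 0.0046 = $2,829.552
City of Glenbar: ($615,120 − $144,000) × 0.00832 = $471,120 × 0.00832 = $3,919.7184
Sagehill School District: ($615,120 − $144,000) × 0.01233 = $471,120 × 0.01233 = $5,808.9096
Community College District: ($615,120 − $144,000) × 0.0041 = $471,120 × 0.0041 = $1,931.592
Brackenridge County: ($615,120 − $144,000) × 0.0084 = $471,120 × 0.0084 = $3,957.408
Total = $18,447.18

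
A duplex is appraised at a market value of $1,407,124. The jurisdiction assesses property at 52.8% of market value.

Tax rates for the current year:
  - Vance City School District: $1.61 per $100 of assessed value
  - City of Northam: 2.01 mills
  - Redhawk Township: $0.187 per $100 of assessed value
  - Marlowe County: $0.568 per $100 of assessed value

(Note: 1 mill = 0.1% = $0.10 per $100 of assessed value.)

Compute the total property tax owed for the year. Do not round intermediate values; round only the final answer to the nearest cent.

Assessed value = $1,407,124 × 0.528 = $742,961.472
Vance City School District: $742,961.472 × 0.0161 = $11,961.6796992
City of Northam: $742,961.472 × 0.00201 = $1,493.35255872
Redhawk Township: $742,961.472 × 0.00187 = $1,389.33795264
Marlowe County: $742,961.472 × 0.00568 = $4,220.02116096
Total = $19,064.39137152

$19,064.39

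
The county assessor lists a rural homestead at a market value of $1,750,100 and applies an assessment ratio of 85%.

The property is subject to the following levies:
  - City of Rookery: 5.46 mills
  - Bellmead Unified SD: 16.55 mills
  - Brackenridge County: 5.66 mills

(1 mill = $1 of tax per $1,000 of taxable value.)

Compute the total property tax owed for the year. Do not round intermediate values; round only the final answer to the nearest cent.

Assessed value = $1,750,100 × 0.85 = $1,487,585
City of Rookery: $1,487,585 × 0.00546 = $8,122.2141
Bellmead Unified SD: $1,487,585 × 0.01655 = $24,619.53175
Brackenridge County: $1,487,585 × 0.00566 = $8,419.7311
Total = $8,122.2141 + $24,619.53175 + $8,419.7311 = $41,161.47695

$41,161.48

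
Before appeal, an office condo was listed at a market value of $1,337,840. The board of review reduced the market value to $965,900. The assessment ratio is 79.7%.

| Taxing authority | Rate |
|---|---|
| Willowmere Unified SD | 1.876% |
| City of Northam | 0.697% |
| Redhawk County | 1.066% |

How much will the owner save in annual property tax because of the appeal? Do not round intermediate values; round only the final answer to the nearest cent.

$10,787.31

Old assessed value = $1,337,840 × 0.797 = $1,066,258.48
New assessed value = $965,900 × 0.797 = $769,822.3
Combined rate = 0.01876 + 0.00697 + 0.01066 = 0.03639
Old tax = $1,066,258.48 × 0.03639 = $38,801.1460872
New tax = $769,822.3 × 0.03639 = $28,013.833497
Reduction = $38,801.1460872 − $28,013.833497 = $10,787.3125902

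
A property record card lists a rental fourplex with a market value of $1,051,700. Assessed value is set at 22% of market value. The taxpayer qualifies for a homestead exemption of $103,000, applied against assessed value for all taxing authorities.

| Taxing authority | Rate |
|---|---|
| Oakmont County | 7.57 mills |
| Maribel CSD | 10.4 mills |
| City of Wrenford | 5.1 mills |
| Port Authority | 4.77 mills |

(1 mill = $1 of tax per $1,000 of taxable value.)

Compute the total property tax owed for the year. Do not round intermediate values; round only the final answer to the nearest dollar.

Assessed value = $1,051,700 × 0.22 = $231,374
Taxable value = $231,374 − $103,000 = $128,374
Oakmont County: $128,374 × 0.00757 = $971.79118
Maribel CSD: $128,374 × 0.0104 = $1,335.0896
City of Wrenford: $128,374 × 0.0051 = $654.7074
Port Authority: $128,374 × 0.00477 = $612.34398
Total = $971.79118 + $1,335.0896 + $654.7074 + $612.34398 = $3,573.93216

$3,574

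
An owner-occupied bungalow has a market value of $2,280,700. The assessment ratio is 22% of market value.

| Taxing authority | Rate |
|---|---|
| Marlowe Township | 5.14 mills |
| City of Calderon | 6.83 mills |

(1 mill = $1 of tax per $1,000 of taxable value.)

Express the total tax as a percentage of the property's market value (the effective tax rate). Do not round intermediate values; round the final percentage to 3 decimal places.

Assessed value = $2,280,700 × 0.22 = $501,754
Marlowe Township: $501,754 × 0.00514 = $2,579.01556
City of Calderon: $501,754 × 0.00683 = $3,426.97982
Total tax = $6,005.99538
Effective rate = $6,005.99538 ÷ $2,280,700 = 0.263% of market value

0.263%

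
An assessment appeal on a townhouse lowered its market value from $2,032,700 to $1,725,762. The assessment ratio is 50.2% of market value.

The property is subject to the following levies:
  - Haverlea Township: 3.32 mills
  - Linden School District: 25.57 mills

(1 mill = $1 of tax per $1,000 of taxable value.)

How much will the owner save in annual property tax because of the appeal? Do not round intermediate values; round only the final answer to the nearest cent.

$4,451.45

Old assessed value = $2,032,700 × 0.502 = $1,020,415.4
New assessed value = $1,725,762 × 0.502 = $866,332.524
Combined rate = 0.00332 + 0.02557 = 0.02889
Old tax = $1,020,415.4 × 0.02889 = $29,479.800906
New tax = $866,332.524 × 0.02889 = $25,028.34661836
Reduction = $29,479.800906 − $25,028.34661836 = $4,451.45428764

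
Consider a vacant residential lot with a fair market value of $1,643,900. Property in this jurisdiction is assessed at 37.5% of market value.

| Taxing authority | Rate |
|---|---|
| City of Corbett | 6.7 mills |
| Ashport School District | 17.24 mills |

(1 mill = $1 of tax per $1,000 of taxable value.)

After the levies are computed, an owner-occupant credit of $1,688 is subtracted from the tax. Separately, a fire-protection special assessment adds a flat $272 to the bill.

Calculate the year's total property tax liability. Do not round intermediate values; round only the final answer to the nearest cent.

$13,342.11

Assessed value = $1,643,900 × 0.375 = $616,462.5
City of Corbett: $616,462.5 × 0.0067 = $4,130.29875
Ashport School District: $616,462.5 × 0.01724 = $10,627.8135
Levies subtotal = $14,758.11225
After credit = $14,758.11225 − $1,688 = $13,070.11225
Total = $13,070.11225 + $272 = $13,342.11225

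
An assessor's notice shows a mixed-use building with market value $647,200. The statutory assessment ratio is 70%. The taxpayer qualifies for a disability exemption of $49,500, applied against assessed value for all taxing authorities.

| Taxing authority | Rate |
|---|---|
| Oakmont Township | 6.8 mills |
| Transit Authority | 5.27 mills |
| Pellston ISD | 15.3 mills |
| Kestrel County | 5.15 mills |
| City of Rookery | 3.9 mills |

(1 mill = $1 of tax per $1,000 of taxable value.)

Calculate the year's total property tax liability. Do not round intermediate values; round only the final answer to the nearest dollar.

Assessed value = $647,200 × 0.7 = $453,040
Taxable value = $453,040 − $49,500 = $403,540
Oakmont Township: $403,540 × 0.0068 = $2,744.072
Transit Authority: $403,540 × 0.00527 = $2,126.6558
Pellston ISD: $403,540 × 0.0153 = $6,174.162
Kestrel County: $403,540 × 0.00515 = $2,078.231
City of Rookery: $403,540 × 0.0039 = $1,573.806
Total = $2,744.072 + $2,126.6558 + $6,174.162 + $2,078.231 + $1,573.806 = $14,696.9268

$14,697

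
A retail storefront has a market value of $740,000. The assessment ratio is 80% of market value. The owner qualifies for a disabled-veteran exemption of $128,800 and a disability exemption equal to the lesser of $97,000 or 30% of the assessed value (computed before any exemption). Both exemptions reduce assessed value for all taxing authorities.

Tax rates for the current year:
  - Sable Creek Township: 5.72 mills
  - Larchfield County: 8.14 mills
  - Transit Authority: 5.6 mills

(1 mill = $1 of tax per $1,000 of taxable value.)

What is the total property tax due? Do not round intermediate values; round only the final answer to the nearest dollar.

$7,126

Assessed value = $740,000 × 0.8 = $592,000
Disability exemption = min($97,000, 30% × $592,000) = min($97,000, $177,600) = $97,000 (dollar cap binds)
Taxable value = $592,000 − $128,800 − $97,000 = $366,200
Sable Creek Township: $366,200 × 0.00572 = $2,094.664
Larchfield County: $366,200 × 0.00814 = $2,980.868
Transit Authority: $366,200 × 0.0056 = $2,050.72
Total = $7,126.252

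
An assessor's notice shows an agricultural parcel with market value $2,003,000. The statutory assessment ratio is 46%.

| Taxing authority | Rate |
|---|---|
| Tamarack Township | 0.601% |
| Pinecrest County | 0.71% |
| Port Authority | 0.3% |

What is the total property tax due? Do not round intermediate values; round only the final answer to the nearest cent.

Assessed value = $2,003,000 × 0.46 = $921,380
Tamarack Township: $921,380 × 0.00601 = $5,537.4938
Pinecrest County: $921,380 × 0.0071 = $6,541.798
Port Authority: $921,380 × 0.003 = $2,764.14
Total = $5,537.4938 + $6,541.798 + $2,764.14 = $14,843.4318

$14,843.43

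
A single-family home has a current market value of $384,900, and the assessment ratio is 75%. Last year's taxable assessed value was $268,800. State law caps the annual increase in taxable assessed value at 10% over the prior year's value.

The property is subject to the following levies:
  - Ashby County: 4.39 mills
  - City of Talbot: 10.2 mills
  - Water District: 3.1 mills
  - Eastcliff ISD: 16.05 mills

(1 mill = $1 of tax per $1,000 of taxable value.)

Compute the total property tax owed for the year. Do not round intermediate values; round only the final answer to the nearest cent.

$9,739.89

Uncapped assessed value = $384,900 × 0.75 = $288,675
Cap limit = $268,800 × 1.1 = $295,680
Taxable assessed value = min($288,675, $295,680) = $288,675 (cap does not bind)
Ashby County: $288,675 × 0.00439 = $1,267.28325
City of Talbot: $288,675 × 0.0102 = $2,944.485
Water District: $288,675 × 0.0031 = $894.8925
Eastcliff ISD: $288,675 × 0.01605 = $4,633.23375
Total = $9,739.8945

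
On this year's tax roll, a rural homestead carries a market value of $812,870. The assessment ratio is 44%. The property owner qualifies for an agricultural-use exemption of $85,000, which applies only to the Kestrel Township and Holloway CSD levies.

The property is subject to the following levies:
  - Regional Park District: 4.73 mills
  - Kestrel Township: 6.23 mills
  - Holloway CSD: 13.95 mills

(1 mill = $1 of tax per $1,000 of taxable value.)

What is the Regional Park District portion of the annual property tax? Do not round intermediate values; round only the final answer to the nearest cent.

Assessed value = $812,870 × 0.44 = $357,662.8
Regional Park District taxable value = $357,662.8 (exemption does not apply)
Regional Park District levy = $357,662.8 × 0.00473 = $1,691.745044

$1,691.75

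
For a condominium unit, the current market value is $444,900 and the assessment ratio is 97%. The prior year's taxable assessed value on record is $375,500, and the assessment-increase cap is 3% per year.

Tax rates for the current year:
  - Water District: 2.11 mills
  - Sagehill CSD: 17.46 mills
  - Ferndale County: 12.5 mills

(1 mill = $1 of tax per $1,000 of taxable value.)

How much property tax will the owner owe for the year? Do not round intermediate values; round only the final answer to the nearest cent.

$12,403.55

Uncapped assessed value = $444,900 × 0.97 = $431,553
Cap limit = $375,500 × 1.03 = $386,765
Taxable assessed value = min($431,553, $386,765) = $386,765 (cap binds)
Water District: $386,765 × 0.00211 = $816.07415
Sagehill CSD: $386,765 × 0.01746 = $6,752.9169
Ferndale County: $386,765 × 0.0125 = $4,834.5625
Total = $12,403.55355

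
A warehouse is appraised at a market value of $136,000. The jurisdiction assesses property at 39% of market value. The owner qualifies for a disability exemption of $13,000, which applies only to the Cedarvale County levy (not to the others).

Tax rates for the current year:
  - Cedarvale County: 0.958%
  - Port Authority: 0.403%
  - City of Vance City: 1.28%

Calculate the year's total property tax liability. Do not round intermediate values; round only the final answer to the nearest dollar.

$1,276

Assessed value = $136,000 × 0.39 = $53,040
Cedarvale County: ($53,040 − $13,000) × 0.00958 = $40,040 × 0.00958 = $383.5832
Port Authority: $53,040 × 0.00403 = $213.7512
City of Vance City: $53,040 × 0.0128 = $678.912
Total = $1,276.2464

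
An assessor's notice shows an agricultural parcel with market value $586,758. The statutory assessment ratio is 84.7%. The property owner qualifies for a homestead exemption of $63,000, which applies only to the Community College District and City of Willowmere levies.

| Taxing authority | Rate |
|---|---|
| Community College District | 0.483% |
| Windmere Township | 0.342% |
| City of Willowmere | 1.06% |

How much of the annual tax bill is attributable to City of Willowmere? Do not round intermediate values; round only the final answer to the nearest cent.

$4,600.23

Assessed value = $586,758 × 0.847 = $496,984.026
City of Willowmere taxable value = $496,984.026 − $63,000 = $433,984.026
City of Willowmere levy = $433,984.026 × 0.0106 = $4,600.2306756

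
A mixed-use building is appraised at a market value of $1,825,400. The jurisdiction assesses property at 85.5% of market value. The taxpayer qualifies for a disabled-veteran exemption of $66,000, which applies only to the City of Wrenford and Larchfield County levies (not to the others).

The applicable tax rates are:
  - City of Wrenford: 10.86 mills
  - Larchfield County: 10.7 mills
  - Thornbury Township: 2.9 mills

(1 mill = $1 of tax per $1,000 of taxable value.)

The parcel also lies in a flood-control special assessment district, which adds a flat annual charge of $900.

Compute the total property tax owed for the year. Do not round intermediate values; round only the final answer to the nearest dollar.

Assessed value = $1,825,400 × 0.855 = $1,560,717
City of Wrenford: ($1,560,717 − $66,000) × 0.01086 = $1,494,717 × 0.01086 = $16,232.62662
Larchfield County: ($1,560,717 − $66,000) × 0.0107 = $1,494,717 × 0.0107 = $15,993.4719
Thornbury Township: $1,560,717 × 0.0029 = $4,526.0793
Levies subtotal = $36,752.17782
Total = $36,752.17782 + $900 = $37,652.17782

$37,652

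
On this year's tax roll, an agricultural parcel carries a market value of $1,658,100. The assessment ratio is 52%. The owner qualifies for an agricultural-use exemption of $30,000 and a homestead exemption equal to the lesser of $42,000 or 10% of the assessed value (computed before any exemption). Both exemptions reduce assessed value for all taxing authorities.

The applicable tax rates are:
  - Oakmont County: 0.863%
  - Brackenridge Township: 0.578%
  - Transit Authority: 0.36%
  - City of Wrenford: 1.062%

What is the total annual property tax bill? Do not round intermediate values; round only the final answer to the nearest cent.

Assessed value = $1,658,100 × 0.52 = $862,212
Homestead exemption = min($42,000, 10% × $862,212) = min($42,000, $86,221.2) = $42,000 (dollar cap binds)
Taxable value = $862,212 − $30,000 − $42,000 = $790,212
Oakmont County: $790,212 × 0.00863 = $6,819.52956
Brackenridge Township: $790,212 × 0.00578 = $4,567.42536
Transit Authority: $790,212 × 0.0036 = $2,844.7632
City of Wrenford: $790,212 × 0.01062 = $8,392.05144
Total = $22,623.76956

$22,623.77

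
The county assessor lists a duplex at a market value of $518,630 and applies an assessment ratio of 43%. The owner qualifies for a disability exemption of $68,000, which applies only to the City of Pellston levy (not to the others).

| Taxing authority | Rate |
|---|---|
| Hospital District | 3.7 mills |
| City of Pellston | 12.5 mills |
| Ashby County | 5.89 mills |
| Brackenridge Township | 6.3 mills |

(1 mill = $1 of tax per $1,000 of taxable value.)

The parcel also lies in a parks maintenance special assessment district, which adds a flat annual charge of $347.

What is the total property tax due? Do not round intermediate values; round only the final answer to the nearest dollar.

Assessed value = $518,630 × 0.43 = $223,010.9
Hospital District: $223,010.9 × 0.0037 = $825.14033
City of Pellston: ($223,010.9 − $68,000) × 0.0125 = $155,010.9 × 0.0125 = $1,937.63625
Ashby County: $223,010.9 × 0.00589 = $1,313.534201
Brackenridge Township: $223,010.9 × 0.0063 = $1,404.96867
Levies subtotal = $5,481.279451
Total = $5,481.279451 + $347 = $5,828.279451

$5,828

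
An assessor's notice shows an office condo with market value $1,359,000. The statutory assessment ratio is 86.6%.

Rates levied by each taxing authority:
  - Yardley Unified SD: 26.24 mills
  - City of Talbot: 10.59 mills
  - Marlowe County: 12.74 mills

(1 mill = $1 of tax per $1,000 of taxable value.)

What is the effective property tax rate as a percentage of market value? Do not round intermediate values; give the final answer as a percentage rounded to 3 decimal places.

Assessed value = $1,359,000 × 0.866 = $1,176,894
Yardley Unified SD: $1,176,894 × 0.02624 = $30,881.69856
City of Talbot: $1,176,894 × 0.01059 = $12,463.30746
Marlowe County: $1,176,894 × 0.01274 = $14,993.62956
Total tax = $58,338.63558
Effective rate = $58,338.63558 ÷ $1,359,000 = 4.293% of market value

4.293%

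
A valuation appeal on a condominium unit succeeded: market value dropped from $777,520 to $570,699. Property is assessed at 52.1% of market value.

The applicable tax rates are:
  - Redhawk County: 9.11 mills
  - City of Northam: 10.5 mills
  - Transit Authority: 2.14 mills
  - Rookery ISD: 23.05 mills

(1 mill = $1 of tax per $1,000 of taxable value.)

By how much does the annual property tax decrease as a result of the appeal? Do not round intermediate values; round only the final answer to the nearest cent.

$4,827.37

Old assessed value = $777,520 × 0.521 = $405,087.92
New assessed value = $570,699 × 0.521 = $297,334.179
Combined rate = 0.00911 + 0.0105 + 0.00214 + 0.02305 = 0.0448
Old tax = $405,087.92 × 0.0448 = $18,147.938816
New tax = $297,334.179 × 0.0448 = $13,320.5712192
Reduction = $18,147.938816 − $13,320.5712192 = $4,827.3675968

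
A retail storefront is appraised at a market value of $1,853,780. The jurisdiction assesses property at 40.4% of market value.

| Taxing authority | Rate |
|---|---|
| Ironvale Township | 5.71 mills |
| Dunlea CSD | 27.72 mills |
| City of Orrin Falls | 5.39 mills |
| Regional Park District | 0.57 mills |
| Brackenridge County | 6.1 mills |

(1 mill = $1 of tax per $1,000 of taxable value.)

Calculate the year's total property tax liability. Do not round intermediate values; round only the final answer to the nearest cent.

Assessed value = $1,853,780 × 0.404 = $748,927.12
Ironvale Township: $748,927.12 × 0.00571 = $4,276.3738552
Dunlea CSD: $748,927.12 × 0.02772 = $20,760.2597664
City of Orrin Falls: $748,927.12 × 0.00539 = $4,036.7171768
Regional Park District: $748,927.12 × 0.00057 = $426.8884584
Brackenridge County: $748,927.12 × 0.0061 = $4,568.455432
Total = $4,276.3738552 + $20,760.2597664 + $4,036.7171768 + $426.8884584 + $4,568.455432 = $34,068.6946888

$34,068.69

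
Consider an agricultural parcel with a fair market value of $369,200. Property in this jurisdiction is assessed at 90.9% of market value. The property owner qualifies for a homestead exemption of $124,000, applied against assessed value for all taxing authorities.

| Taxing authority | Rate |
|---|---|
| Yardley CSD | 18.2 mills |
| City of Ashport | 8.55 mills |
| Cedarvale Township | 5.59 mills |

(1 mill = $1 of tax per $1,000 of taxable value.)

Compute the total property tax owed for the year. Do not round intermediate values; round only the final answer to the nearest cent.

Assessed value = $369,200 × 0.909 = $335,602.8
Taxable value = $335,602.8 − $124,000 = $211,602.8
Yardley CSD: $211,602.8 × 0.0182 = $3,851.17096
City of Ashport: $211,602.8 × 0.00855 = $1,809.20394
Cedarvale Township: $211,602.8 × 0.00559 = $1,182.859652
Total = $3,851.17096 + $1,809.20394 + $1,182.859652 = $6,843.234552

$6,843.23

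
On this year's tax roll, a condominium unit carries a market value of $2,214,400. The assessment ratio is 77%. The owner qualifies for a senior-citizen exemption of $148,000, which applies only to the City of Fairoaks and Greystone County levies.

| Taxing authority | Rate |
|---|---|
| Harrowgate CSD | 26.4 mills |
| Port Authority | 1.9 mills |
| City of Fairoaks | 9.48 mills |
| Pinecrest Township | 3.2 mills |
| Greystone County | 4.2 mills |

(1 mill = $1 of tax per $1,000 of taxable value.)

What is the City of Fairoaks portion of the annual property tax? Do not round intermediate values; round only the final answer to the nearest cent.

Assessed value = $2,214,400 × 0.77 = $1,705,088
City of Fairoaks taxable value = $1,705,088 − $148,000 = $1,557,088
City of Fairoaks levy = $1,557,088 × 0.00948 = $14,761.19424

$14,761.19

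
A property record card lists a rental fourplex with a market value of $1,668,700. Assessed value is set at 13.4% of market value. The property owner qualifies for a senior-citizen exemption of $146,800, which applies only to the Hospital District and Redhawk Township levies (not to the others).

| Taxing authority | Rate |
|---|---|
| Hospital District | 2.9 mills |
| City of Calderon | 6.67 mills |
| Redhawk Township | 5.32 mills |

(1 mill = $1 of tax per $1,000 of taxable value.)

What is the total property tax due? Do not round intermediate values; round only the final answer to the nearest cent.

Assessed value = $1,668,700 × 0.134 = $223,605.8
Hospital District: ($223,605.8 − $146,800) × 0.0029 = $76,805.8 × 0.0029 = $222.73682
City of Calderon: $223,605.8 × 0.00667 = $1,491.450686
Redhawk Township: ($223,605.8 − $146,800) × 0.00532 = $76,805.8 × 0.00532 = $408.606856
Total = $2,122.794362

$2,122.79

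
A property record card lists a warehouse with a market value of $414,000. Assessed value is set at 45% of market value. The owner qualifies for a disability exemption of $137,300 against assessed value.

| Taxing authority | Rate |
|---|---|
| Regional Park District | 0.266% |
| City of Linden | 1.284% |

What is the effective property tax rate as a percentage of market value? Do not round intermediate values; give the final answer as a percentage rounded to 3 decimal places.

Assessed value = $414,000 × 0.45 = $186,300
Taxable value = $186,300 − $137,300 = $49,000
Regional Park District: $49,000 × 0.00266 = $130.34
City of Linden: $49,000 × 0.01284 = $629.16
Total tax = $759.5
Effective rate = $759.5 ÷ $414,000 = 0.183% of market value

0.183%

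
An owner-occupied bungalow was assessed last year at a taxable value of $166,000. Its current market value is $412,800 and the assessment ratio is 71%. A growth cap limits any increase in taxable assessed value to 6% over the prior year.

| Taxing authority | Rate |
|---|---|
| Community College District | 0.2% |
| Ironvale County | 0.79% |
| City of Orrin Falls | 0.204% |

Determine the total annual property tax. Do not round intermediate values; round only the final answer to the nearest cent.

$2,100.96

Uncapped assessed value = $412,800 × 0.71 = $293,088
Cap limit = $166,000 × 1.06 = $175,960
Taxable assessed value = min($293,088, $175,960) = $175,960 (cap binds)
Community College District: $175,960 × 0.002 = $351.92
Ironvale County: $175,960 × 0.0079 = $1,390.084
City of Orrin Falls: $175,960 × 0.00204 = $358.9584
Total = $2,100.9624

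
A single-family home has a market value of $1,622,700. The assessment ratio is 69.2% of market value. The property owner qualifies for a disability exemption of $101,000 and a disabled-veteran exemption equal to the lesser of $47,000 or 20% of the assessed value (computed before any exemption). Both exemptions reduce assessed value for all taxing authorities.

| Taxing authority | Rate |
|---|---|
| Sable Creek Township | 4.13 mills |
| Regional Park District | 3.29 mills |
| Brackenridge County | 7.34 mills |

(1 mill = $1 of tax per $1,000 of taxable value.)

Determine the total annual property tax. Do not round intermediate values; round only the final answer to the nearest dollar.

$14,390

Assessed value = $1,622,700 × 0.692 = $1,122,908.4
Disabled-veteran exemption = min($47,000, 20% × $1,122,908.4) = min($47,000, $224,581.68) = $47,000 (dollar cap binds)
Taxable value = $1,122,908.4 − $101,000 − $47,000 = $974,908.4
Sable Creek Township: $974,908.4 × 0.00413 = $4,026.371692
Regional Park District: $974,908.4 × 0.00329 = $3,207.448636
Brackenridge County: $974,908.4 × 0.00734 = $7,155.827656
Total = $14,389.647984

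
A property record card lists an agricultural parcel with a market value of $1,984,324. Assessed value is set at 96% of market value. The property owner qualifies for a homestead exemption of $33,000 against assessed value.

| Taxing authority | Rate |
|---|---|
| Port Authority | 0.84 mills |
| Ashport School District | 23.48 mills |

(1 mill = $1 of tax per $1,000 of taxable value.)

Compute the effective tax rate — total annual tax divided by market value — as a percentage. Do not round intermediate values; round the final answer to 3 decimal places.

2.294%

Assessed value = $1,984,324 × 0.96 = $1,904,951.04
Taxable value = $1,904,951.04 − $33,000 = $1,871,951.04
Port Authority: $1,871,951.04 × 0.00084 = $1,572.4388736
Ashport School District: $1,871,951.04 × 0.02348 = $43,953.4104192
Total tax = $45,525.8492928
Effective rate = $45,525.8492928 ÷ $1,984,324 = 2.294% of market value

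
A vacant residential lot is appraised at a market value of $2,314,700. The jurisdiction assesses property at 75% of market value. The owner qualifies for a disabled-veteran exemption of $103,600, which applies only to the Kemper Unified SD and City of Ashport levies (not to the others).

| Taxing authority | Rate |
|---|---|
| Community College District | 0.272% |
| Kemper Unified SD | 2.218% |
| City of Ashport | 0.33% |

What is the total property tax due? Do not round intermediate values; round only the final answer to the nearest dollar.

Assessed value = $2,314,700 × 0.75 = $1,736,025
Community College District: $1,736,025 × 0.00272 = $4,721.988
Kemper Unified SD: ($1,736,025 − $103,600) × 0.02218 = $1,632,425 × 0.02218 = $36,207.1865
City of Ashport: ($1,736,025 − $103,600) × 0.0033 = $1,632,425 × 0.0033 = $5,387.0025
Total = $46,316.177

$46,316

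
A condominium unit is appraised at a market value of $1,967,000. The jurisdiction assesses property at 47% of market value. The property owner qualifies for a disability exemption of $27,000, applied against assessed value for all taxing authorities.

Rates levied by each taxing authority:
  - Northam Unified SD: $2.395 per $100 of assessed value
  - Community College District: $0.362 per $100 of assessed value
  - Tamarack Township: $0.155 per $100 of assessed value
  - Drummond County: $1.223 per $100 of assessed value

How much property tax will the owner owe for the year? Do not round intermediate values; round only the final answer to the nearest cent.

$37,111.21

Assessed value = $1,967,000 × 0.47 = $924,490
Taxable value = $924,490 − $27,000 = $897,490
Northam Unified SD: $897,490 × 0.02395 = $21,494.8855
Community College District: $897,490 × 0.00362 = $3,248.9138
Tamarack Township: $897,490 × 0.00155 = $1,391.1095
Drummond County: $897,490 × 0.01223 = $10,976.3027
Total = $21,494.8855 + $3,248.9138 + $1,391.1095 + $10,976.3027 = $37,111.2115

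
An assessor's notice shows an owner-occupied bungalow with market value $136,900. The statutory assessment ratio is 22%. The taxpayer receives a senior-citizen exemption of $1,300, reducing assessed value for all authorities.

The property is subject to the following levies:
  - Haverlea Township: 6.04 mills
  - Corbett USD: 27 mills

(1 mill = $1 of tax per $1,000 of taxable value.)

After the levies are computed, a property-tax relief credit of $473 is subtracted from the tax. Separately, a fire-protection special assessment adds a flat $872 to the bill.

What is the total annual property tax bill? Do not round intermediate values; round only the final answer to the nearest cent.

Assessed value = $136,900 × 0.22 = $30,118
Taxable value = $30,118 − $1,300 = $28,818
Haverlea Township: $28,818 × 0.00604 = $174.06072
Corbett USD: $28,818 × 0.027 = $778.086
Levies subtotal = $952.14672
After credit = $952.14672 − $473 = $479.14672
Total = $479.14672 + $872 = $1,351.14672

$1,351.15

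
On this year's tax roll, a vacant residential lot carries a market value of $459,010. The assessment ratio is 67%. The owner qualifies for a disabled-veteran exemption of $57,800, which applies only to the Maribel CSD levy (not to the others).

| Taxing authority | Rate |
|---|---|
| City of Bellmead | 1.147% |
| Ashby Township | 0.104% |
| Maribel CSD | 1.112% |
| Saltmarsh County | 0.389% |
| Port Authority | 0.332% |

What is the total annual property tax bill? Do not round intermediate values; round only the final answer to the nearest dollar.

Assessed value = $459,010 × 0.67 = $307,536.7
City of Bellmead: $307,536.7 × 0.01147 = $3,527.445949
Ashby Township: $307,536.7 × 0.00104 = $319.838168
Maribel CSD: ($307,536.7 − $57,800) × 0.01112 = $249,736.7 × 0.01112 = $2,777.072104
Saltmarsh County: $307,536.7 × 0.00389 = $1,196.317763
Port Authority: $307,536.7 × 0.00332 = $1,021.021844
Total = $8,841.695828

$8,842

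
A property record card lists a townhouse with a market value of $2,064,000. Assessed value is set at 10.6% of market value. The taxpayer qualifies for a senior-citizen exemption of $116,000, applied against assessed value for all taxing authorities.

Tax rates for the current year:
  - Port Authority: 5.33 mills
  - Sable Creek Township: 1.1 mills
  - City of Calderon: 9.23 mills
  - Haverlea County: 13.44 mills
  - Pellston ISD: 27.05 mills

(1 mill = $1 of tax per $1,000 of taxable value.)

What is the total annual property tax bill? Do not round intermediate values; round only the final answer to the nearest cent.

Assessed value = $2,064,000 × 0.106 = $218,784
Taxable value = $218,784 − $116,000 = $102,784
Port Authority: $102,784 × 0.00533 = $547.83872
Sable Creek Township: $102,784 × 0.0011 = $113.0624
City of Calderon: $102,784 × 0.00923 = $948.69632
Haverlea County: $102,784 × 0.01344 = $1,381.41696
Pellston ISD: $102,784 × 0.02705 = $2,780.3072
Total = $547.83872 + $113.0624 + $948.69632 + $1,381.41696 + $2,780.3072 = $5,771.3216

$5,771.32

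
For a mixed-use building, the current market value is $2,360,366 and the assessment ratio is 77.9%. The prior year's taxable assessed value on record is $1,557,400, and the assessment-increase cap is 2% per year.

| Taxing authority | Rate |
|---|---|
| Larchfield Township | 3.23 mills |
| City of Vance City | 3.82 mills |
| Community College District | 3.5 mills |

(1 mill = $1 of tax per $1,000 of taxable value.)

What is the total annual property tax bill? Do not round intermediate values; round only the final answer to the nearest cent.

$16,759.18

Uncapped assessed value = $2,360,366 × 0.779 = $1,838,725.114
Cap limit = $1,557,400 × 1.02 = $1,588,548
Taxable assessed value = min($1,838,725.114, $1,588,548) = $1,588,548 (cap binds)
Larchfield Township: $1,588,548 × 0.00323 = $5,131.01004
City of Vance City: $1,588,548 × 0.00382 = $6,068.25336
Community College District: $1,588,548 × 0.0035 = $5,559.918
Total = $16,759.1814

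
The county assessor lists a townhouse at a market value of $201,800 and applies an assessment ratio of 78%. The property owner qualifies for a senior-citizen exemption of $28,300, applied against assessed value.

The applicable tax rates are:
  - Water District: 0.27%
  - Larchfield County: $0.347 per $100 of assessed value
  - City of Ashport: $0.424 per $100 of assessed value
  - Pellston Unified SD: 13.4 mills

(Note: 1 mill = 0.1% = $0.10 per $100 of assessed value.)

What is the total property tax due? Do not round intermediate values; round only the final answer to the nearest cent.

Assessed value = $201,800 × 0.78 = $157,404
Taxable value = $157,404 − $28,300 = $129,104
Water District: $129,104 × 0.0027 = $348.5808
Larchfield County: $129,104 × 0.00347 = $447.99088
City of Ashport: $129,104 × 0.00424 = $547.40096
Pellston Unified SD: $129,104 × 0.0134 = $1,729.9936
Total = $3,073.96624

$3,073.97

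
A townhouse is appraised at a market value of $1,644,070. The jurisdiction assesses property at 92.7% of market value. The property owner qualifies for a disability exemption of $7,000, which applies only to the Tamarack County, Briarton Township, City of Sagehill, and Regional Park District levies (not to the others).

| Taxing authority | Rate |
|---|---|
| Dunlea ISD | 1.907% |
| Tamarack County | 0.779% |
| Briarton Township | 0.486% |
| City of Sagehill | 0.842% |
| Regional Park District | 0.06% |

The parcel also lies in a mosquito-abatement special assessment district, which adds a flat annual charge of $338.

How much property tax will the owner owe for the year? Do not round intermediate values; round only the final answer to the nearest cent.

$62,276.22

Assessed value = $1,644,070 × 0.927 = $1,524,052.89
Dunlea ISD: $1,524,052.89 × 0.01907 = $29,063.6886123
Tamarack County: ($1,524,052.89 − $7,000) × 0.00779 = $1,517,052.89 × 0.00779 = $11,817.8420131
Briarton Township: ($1,524,052.89 − $7,000) × 0.00486 = $1,517,052.89 × 0.00486 = $7,372.8770454
City of Sagehill: ($1,524,052.89 − $7,000) × 0.00842 = $1,517,052.89 × 0.00842 = $12,773.5853338
Regional Park District: ($1,524,052.89 − $7,000) × 0.0006 = $1,517,052.89 × 0.0006 = $910.231734
Levies subtotal = $61,938.2247386
Total = $61,938.2247386 + $338 = $62,276.2247386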